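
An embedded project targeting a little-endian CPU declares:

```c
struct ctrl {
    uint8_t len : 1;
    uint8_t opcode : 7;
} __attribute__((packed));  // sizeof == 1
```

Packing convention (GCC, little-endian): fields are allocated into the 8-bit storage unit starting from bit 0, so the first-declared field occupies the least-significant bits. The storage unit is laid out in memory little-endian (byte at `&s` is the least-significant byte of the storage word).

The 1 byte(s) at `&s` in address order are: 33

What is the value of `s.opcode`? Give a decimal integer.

[0]=0x33 (little-endian) → word 0x33
len:1 @ bit 0 → (0x33>>0)&0x1 = 0x1
opcode:7 @ bit 1 → (0x33>>1)&0x7f = 0x19  ←

25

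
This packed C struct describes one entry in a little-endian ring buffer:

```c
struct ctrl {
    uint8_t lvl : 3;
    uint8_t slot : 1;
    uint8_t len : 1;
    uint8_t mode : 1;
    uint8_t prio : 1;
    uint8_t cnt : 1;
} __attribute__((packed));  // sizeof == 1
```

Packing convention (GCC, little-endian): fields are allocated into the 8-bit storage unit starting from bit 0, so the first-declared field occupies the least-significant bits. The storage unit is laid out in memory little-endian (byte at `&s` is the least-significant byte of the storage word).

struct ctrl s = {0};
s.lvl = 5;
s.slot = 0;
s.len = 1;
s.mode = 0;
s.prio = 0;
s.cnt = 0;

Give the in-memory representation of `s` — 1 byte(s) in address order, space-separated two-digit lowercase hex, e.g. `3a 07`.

15

lvl:3 = 5 → 0x5 << 0 → word 0x05
slot:1 = 0 → 0x0 << 3 → word 0x05
len:1 = 1 → 0x1 << 4 → word 0x15
mode:1 = 0 → 0x0 << 5 → word 0x15
prio:1 = 0 → 0x0 << 6 → word 0x15
cnt:1 = 0 → 0x0 << 7 → word 0x15
word = 0x15 → little-endian bytes:
  [0]=0x15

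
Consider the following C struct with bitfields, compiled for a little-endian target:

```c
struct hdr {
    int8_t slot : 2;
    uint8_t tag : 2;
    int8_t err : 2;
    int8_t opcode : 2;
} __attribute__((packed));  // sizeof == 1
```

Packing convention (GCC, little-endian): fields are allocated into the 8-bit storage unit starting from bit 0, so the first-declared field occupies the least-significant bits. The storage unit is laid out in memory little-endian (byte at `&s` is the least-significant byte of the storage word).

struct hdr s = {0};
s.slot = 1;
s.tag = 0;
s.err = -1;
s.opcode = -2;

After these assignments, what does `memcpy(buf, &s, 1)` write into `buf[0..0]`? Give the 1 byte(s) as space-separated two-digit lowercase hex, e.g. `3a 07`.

b1

slot:2 = 1 → 0x1 << 0 → word 0x01
tag:2 = 0 → 0x0 << 2 → word 0x01
err:2 = -1 → 0x3 << 4 → word 0x31
opcode:2 = -2 → 0x2 << 6 → word 0xb1
word = 0xb1 → little-endian bytes:
  [0]=0xb1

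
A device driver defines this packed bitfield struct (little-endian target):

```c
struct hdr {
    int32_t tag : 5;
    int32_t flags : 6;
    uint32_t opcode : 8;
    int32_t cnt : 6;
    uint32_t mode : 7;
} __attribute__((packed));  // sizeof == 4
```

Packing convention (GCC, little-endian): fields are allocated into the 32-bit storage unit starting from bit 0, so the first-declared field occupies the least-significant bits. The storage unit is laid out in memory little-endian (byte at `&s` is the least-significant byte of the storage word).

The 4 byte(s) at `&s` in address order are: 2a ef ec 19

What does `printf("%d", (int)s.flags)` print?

-7

[0]=0x2a [1]=0xef [2]=0xec [3]=0x19 (little-endian) → word 0x19ecef2a
tag [0+:5] = (word>>0) & 0x1f = 10
flags [5+:6] = (word>>5) & 0x3f = 57  ←
opcode [11+:8] = (word>>11) & 0xff = 157
cnt [19+:6] = (word>>19) & 0x3f = 61
mode [25+:7] = (word>>25) & 0x7f = 12
flags signed 6b, MSB=1: 57 - 64 = -7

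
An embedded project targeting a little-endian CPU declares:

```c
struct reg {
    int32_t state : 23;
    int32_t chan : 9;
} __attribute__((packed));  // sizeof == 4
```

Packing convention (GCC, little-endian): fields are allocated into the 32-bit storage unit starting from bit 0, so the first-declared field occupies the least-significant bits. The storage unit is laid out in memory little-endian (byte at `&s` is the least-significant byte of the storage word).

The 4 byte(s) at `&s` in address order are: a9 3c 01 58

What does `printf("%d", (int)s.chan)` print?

176

[0]=0xa9 [1]=0x3c [2]=0x01 [3]=0x58 (little-endian) → word 0x58013ca9
state:23 @ bit 0 → (0x58013ca9>>0)&0x7fffff = 0x13ca9
chan:9 @ bit 23 → (0x58013ca9>>23)&0x1ff = 0xb0  ←
chan signed 9b, MSB=0: value = 176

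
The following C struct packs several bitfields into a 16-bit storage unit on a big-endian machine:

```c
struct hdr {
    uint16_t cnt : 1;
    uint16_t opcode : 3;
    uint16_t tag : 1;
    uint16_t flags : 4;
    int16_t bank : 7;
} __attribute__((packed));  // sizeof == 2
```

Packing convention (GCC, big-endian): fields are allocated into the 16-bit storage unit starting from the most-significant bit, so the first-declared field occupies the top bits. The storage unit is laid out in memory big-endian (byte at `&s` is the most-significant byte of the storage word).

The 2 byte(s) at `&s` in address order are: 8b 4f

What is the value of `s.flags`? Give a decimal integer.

6

[0]=0x8b [1]=0x4f (big-endian) → word 0x8b4f
cnt:1 @ bit 15 → (0x8b4f>>15)&0x1 = 0x1
opcode:3 @ bit 12 → (0x8b4f>>12)&0x7 = 0x0
tag:1 @ bit 11 → (0x8b4f>>11)&0x1 = 0x1
flags:4 @ bit 7 → (0x8b4f>>7)&0xf = 0x6  ←
bank:7 @ bit 0 → (0x8b4f>>0)&0x7f = 0x4f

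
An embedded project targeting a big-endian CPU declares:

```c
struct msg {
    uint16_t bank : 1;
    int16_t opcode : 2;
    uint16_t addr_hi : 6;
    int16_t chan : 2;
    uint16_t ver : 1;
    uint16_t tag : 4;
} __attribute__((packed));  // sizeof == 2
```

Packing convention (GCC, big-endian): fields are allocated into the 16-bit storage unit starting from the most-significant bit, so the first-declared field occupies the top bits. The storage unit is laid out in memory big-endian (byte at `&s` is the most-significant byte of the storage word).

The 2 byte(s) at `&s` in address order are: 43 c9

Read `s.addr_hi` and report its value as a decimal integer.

7

[0]=0x43 [1]=0xc9 (big-endian) → word 0x43c9
bank:1 @ bit 15 → (0x43c9>>15)&0x1 = 0x0
opcode:2 @ bit 13 → (0x43c9>>13)&0x3 = 0x2
addr_hi:6 @ bit 7 → (0x43c9>>7)&0x3f = 0x7  ←
chan:2 @ bit 5 → (0x43c9>>5)&0x3 = 0x2
ver:1 @ bit 4 → (0x43c9>>4)&0x1 = 0x0
tag:4 @ bit 0 → (0x43c9>>0)&0xf = 0x9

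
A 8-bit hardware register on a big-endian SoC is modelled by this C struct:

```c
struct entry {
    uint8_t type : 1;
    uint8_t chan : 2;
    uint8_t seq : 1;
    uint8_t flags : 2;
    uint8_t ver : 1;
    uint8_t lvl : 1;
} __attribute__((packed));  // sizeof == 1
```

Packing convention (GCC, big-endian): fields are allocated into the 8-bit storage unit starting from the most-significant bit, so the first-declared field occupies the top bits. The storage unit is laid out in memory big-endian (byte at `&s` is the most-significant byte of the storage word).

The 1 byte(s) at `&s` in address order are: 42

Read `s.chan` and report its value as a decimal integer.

2

[0]=0x42 (big-endian) → word 0x42
type:1 @ bit 7 → (0x42>>7)&0x1 = 0x0
chan:2 @ bit 5 → (0x42>>5)&0x3 = 0x2  ←
seq:1 @ bit 4 → (0x42>>4)&0x1 = 0x0
flags:2 @ bit 2 → (0x42>>2)&0x3 = 0x0
ver:1 @ bit 1 → (0x42>>1)&0x1 = 0x1
lvl:1 @ bit 0 → (0x42>>0)&0x1 = 0x0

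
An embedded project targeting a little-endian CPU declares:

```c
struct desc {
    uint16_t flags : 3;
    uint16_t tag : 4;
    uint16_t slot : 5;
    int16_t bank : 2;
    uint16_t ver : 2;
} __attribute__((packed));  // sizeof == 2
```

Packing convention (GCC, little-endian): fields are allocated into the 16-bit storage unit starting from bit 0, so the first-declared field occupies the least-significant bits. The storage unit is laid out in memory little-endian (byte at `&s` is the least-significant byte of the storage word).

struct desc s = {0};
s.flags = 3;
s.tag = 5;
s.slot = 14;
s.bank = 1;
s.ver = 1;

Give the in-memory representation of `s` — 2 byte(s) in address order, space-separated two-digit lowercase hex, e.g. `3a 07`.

flags (3b) val=3 bits=0x3 at bit 0: 0x0003
tag (4b) val=5 bits=0x5 at bit 3: 0x002b
slot (5b) val=14 bits=0xe at bit 7: 0x072b
bank (2b) val=1 bits=0x1 at bit 12: 0x172b
ver (2b) val=1 bits=0x1 at bit 14: 0x572b
word = 0x572b → little-endian bytes:
  [0]=0x2b  [1]=0x57

2b 57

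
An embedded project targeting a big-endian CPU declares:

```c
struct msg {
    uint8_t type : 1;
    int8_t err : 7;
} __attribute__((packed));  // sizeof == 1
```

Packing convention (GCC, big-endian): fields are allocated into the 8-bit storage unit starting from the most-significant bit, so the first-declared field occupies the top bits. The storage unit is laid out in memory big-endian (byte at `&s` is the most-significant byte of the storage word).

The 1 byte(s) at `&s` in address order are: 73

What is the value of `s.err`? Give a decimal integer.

-13

[0]=0x73 (big-endian) → word 0x73
type [7+:1] = (word>>7) & 0x1 = 0
err [0+:7] = (word>>0) & 0x7f = 115  ←
err signed 7b, MSB=1: 115 - 128 = -13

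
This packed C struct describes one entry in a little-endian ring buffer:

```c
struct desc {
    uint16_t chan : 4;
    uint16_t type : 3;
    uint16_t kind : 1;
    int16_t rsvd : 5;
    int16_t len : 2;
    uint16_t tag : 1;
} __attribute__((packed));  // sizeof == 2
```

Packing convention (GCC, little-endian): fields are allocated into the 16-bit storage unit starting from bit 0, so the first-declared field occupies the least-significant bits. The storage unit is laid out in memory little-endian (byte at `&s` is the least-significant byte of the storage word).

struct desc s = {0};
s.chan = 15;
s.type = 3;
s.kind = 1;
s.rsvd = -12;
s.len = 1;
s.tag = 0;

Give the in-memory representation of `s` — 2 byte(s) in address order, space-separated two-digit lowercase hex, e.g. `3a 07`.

bf 34

chan (4b) val=15 bits=0xf at bit 0: 0x000f
type (3b) val=3 bits=0x3 at bit 4: 0x003f
kind (1b) val=1 bits=0x1 at bit 7: 0x00bf
rsvd (5b) val=-12 bits=0x14 at bit 8: 0x14bf
len (2b) val=1 bits=0x1 at bit 13: 0x34bf
tag (1b) val=0 bits=0x0 at bit 15: 0x34bf
word = 0x34bf → little-endian bytes:
  [0]=0xbf  [1]=0x34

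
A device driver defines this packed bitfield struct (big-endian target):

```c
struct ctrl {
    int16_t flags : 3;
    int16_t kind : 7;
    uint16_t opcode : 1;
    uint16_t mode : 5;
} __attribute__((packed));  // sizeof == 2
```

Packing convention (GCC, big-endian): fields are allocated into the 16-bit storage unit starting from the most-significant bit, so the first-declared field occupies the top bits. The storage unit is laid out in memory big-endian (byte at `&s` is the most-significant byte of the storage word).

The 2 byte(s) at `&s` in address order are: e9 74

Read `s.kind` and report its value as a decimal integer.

[0]=0xe9 [1]=0x74 (big-endian) → word 0xe974
flags [13+:3] = (word>>13) & 0x7 = 7
kind [6+:7] = (word>>6) & 0x7f = 37  ←
opcode [5+:1] = (word>>5) & 0x1 = 1
mode [0+:5] = (word>>0) & 0x1f = 20
kind signed 7b, MSB=0: value = 37

37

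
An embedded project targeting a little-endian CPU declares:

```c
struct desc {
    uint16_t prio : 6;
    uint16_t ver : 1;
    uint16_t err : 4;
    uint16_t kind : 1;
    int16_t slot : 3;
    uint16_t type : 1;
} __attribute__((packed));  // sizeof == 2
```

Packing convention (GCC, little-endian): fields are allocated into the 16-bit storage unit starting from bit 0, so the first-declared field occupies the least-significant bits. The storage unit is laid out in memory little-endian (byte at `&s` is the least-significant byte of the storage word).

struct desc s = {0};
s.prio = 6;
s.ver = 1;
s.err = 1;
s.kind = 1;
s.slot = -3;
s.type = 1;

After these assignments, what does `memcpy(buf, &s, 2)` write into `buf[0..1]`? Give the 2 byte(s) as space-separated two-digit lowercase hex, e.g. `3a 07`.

c6 d8

prio:6 = 6 → 0x6 << 0 → word 0x0006
ver:1 = 1 → 0x1 << 6 → word 0x0046
err:4 = 1 → 0x1 << 7 → word 0x00c6
kind:1 = 1 → 0x1 << 11 → word 0x08c6
slot:3 = -3 → 0x5 << 12 → word 0x58c6
type:1 = 1 → 0x1 << 15 → word 0xd8c6
word = 0xd8c6 → little-endian bytes:
  [0]=0xc6  [1]=0xd8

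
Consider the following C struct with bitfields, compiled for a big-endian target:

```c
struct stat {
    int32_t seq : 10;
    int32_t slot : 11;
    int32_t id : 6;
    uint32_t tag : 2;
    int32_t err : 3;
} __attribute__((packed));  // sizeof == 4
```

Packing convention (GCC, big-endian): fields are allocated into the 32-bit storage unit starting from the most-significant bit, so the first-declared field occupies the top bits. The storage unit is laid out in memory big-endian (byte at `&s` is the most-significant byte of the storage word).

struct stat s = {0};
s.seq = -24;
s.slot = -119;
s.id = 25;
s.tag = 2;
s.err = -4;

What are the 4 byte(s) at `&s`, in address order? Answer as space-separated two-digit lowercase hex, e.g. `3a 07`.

[22+:10] seq=-24 & 0x3ff = 0x3e8; word=0xfa000000
[11+:11] slot=-119 & 0x7ff = 0x789; word=0xfa3c4800
[5+:6] id=25 & 0x3f = 0x19; word=0xfa3c4b20
[3+:2] tag=2 & 0x3 = 0x2; word=0xfa3c4b30
[0+:3] err=-4 & 0x7 = 0x4; word=0xfa3c4b34
word = 0xfa3c4b34 → big-endian bytes:
  [0]=0xfa  [1]=0x3c  [2]=0x4b  [3]=0x34

fa 3c 4b 34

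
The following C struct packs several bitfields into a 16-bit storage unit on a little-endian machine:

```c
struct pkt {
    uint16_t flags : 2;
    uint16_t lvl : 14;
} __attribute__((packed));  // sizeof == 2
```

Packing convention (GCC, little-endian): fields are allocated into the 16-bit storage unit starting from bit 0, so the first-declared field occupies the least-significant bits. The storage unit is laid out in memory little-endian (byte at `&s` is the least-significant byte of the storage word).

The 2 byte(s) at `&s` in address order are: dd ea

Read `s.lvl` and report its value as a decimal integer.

15031

[0]=0xdd [1]=0xea (little-endian) → word 0xeadd
flags [0+:2] = (word>>0) & 0x3 = 1
lvl [2+:14] = (word>>2) & 0x3fff = 15031  ←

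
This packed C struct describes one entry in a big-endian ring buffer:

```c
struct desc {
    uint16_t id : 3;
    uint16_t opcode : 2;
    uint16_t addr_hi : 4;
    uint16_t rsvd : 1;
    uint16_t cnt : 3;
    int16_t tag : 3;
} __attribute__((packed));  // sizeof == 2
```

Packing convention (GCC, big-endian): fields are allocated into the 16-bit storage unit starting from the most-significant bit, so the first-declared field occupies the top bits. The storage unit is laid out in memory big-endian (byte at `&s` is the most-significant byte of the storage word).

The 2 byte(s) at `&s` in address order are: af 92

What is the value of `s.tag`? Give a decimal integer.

[0]=0xaf [1]=0x92 (big-endian) → word 0xaf92
id [13+:3] = (word>>13) & 0x7 = 5
opcode [11+:2] = (word>>11) & 0x3 = 1
addr_hi [7+:4] = (word>>7) & 0xf = 15
rsvd [6+:1] = (word>>6) & 0x1 = 0
cnt [3+:3] = (word>>3) & 0x7 = 2
tag [0+:3] = (word>>0) & 0x7 = 2  ←
tag signed 3b, MSB=0: value = 2

2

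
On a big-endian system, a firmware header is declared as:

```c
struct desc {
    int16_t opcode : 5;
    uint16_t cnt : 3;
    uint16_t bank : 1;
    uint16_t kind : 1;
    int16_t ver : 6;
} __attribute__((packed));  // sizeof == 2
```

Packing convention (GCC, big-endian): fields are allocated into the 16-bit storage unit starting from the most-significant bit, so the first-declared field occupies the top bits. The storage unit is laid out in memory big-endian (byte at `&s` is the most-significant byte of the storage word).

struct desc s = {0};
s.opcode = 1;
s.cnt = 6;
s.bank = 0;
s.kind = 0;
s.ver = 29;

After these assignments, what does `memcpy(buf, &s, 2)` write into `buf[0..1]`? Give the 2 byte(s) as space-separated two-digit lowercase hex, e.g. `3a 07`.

[11+:5] opcode=1 & 0x1f = 0x1; word=0x0800
[8+:3] cnt=6 & 0x7 = 0x6; word=0x0e00
[7+:1] bank=0 & 0x1 = 0x0; word=0x0e00
[6+:1] kind=0 & 0x1 = 0x0; word=0x0e00
[0+:6] ver=29 & 0x3f = 0x1d; word=0x0e1d
word = 0x0e1d → big-endian bytes:
  [0]=0x0e  [1]=0x1d

0e 1d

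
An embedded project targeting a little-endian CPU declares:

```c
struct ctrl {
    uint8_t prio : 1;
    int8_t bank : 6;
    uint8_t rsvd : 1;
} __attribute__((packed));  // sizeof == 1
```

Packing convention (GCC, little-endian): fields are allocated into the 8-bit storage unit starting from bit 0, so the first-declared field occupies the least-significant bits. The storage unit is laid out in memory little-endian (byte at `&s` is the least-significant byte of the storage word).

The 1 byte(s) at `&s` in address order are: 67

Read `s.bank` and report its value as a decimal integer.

[0]=0x67 (little-endian) → word 0x67
prio [0+:1] = (word>>0) & 0x1 = 1
bank [1+:6] = (word>>1) & 0x3f = 51  ←
rsvd [7+:1] = (word>>7) & 0x1 = 0
bank signed 6b, MSB=1: 51 - 64 = -13

-13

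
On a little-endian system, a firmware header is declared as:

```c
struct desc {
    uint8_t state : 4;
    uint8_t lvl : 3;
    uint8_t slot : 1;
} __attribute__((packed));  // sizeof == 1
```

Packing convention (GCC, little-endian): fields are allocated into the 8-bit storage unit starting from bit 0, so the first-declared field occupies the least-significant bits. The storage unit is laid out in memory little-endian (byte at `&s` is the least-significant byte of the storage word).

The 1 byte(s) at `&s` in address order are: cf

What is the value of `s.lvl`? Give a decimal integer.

[0]=0xcf (little-endian) → word 0xcf
state [0+:4] = (word>>0) & 0xf = 15
lvl [4+:3] = (word>>4) & 0x7 = 4  ←
slot [7+:1] = (word>>7) & 0x1 = 1

4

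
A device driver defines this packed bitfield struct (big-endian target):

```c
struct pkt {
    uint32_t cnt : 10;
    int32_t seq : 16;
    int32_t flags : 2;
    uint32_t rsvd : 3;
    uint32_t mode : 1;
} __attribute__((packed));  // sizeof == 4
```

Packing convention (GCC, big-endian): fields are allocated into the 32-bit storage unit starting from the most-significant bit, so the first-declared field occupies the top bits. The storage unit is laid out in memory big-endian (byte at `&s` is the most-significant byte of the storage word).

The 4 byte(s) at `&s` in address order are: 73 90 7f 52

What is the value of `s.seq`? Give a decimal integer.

16893

[0]=0x73 [1]=0x90 [2]=0x7f [3]=0x52 (big-endian) → word 0x73907f52
cnt:10 @ bit 22 → (0x73907f52>>22)&0x3ff = 0x1ce
seq:16 @ bit 6 → (0x73907f52>>6)&0xffff = 0x41fd  ←
flags:2 @ bit 4 → (0x73907f52>>4)&0x3 = 0x1
rsvd:3 @ bit 1 → (0x73907f52>>1)&0x7 = 0x1
mode:1 @ bit 0 → (0x73907f52>>0)&0x1 = 0x0
seq signed 16b, MSB=0: value = 16893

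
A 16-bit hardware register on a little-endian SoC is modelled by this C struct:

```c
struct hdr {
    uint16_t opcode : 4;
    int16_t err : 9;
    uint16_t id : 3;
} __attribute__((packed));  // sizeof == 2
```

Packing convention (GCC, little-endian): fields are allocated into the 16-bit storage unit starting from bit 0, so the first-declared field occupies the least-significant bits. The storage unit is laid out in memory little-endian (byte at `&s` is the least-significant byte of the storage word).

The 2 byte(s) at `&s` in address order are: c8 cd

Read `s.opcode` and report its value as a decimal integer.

[0]=0xc8 [1]=0xcd (little-endian) → word 0xcdc8
opcode:4 @ bit 0 → (0xcdc8>>0)&0xf = 0x8  ←
err:9 @ bit 4 → (0xcdc8>>4)&0x1ff = 0xdc
id:3 @ bit 13 → (0xcdc8>>13)&0x7 = 0x6

8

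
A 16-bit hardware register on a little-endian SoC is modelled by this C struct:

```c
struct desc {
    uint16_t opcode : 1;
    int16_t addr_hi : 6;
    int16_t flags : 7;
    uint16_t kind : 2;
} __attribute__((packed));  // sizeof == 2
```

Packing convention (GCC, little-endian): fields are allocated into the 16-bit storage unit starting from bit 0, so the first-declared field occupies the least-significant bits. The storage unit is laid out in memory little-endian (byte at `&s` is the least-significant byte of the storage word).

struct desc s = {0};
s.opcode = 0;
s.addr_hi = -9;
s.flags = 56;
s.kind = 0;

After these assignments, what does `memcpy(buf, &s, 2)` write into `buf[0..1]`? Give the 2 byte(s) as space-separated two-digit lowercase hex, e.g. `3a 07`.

6e 1c

[0+:1] opcode=0 & 0x1 = 0x0; word=0x0000
[1+:6] addr_hi=-9 & 0x3f = 0x37; word=0x006e
[7+:7] flags=56 & 0x7f = 0x38; word=0x1c6e
[14+:2] kind=0 & 0x3 = 0x0; word=0x1c6e
word = 0x1c6e → little-endian bytes:
  [0]=0x6e  [1]=0x1c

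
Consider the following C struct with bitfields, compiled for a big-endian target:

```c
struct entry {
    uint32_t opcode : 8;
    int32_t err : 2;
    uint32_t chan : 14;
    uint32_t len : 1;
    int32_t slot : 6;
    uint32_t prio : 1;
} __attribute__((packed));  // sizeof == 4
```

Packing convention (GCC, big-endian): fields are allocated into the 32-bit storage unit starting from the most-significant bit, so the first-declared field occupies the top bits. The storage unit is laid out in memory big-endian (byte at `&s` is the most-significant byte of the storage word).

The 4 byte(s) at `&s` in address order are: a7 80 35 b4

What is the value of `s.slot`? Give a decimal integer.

[0]=0xa7 [1]=0x80 [2]=0x35 [3]=0xb4 (big-endian) → word 0xa78035b4
opcode [24+:8] = (word>>24) & 0xff = 167
err [22+:2] = (word>>22) & 0x3 = 2
chan [8+:14] = (word>>8) & 0x3fff = 53
len [7+:1] = (word>>7) & 0x1 = 1
slot [1+:6] = (word>>1) & 0x3f = 26  ←
prio [0+:1] = (word>>0) & 0x1 = 0
slot signed 6b, MSB=0: value = 26

26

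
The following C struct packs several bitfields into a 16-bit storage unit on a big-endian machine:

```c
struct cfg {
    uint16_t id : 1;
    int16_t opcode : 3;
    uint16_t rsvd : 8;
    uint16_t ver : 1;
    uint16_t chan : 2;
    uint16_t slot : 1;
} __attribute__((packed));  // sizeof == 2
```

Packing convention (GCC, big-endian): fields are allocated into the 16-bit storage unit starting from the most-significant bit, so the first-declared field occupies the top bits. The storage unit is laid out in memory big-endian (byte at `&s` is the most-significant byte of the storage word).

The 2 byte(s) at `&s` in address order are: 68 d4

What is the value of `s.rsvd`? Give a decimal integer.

141

[0]=0x68 [1]=0xd4 (big-endian) → word 0x68d4
id:1 @ bit 15 → (0x68d4>>15)&0x1 = 0x0
opcode:3 @ bit 12 → (0x68d4>>12)&0x7 = 0x6
rsvd:8 @ bit 4 → (0x68d4>>4)&0xff = 0x8d  ←
ver:1 @ bit 3 → (0x68d4>>3)&0x1 = 0x0
chan:2 @ bit 1 → (0x68d4>>1)&0x3 = 0x2
slot:1 @ bit 0 → (0x68d4>>0)&0x1 = 0x0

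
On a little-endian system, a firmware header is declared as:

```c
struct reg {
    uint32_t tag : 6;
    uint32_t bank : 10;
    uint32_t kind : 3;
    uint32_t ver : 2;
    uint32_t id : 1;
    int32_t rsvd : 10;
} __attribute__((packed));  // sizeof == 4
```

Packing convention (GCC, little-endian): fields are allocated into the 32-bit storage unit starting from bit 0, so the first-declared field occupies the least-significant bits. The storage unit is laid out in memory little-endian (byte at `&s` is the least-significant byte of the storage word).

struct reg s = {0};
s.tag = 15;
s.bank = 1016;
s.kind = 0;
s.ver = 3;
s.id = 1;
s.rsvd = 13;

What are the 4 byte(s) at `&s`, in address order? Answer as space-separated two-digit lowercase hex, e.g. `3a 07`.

0f fe 78 03

tag (6b) val=15 bits=0xf at bit 0: 0x0000000f
bank (10b) val=1016 bits=0x3f8 at bit 6: 0x0000fe0f
kind (3b) val=0 bits=0x0 at bit 16: 0x0000fe0f
ver (2b) val=3 bits=0x3 at bit 19: 0x0018fe0f
id (1b) val=1 bits=0x1 at bit 21: 0x0038fe0f
rsvd (10b) val=13 bits=0xd at bit 22: 0x0378fe0f
word = 0x0378fe0f → little-endian bytes:
  [0]=0x0f  [1]=0xfe  [2]=0x78  [3]=0x03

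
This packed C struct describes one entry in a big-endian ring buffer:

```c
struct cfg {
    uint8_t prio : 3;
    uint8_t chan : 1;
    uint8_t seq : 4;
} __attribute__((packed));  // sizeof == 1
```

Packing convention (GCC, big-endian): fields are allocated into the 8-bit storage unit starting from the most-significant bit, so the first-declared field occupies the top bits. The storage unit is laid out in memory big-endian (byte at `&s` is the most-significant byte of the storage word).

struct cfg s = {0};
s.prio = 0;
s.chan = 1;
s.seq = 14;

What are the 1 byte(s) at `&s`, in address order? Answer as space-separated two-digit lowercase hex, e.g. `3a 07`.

1e

prio:3 = 0 → 0x0 << 5 → word 0x00
chan:1 = 1 → 0x1 << 4 → word 0x10
seq:4 = 14 → 0xe << 0 → word 0x1e
word = 0x1e → big-endian bytes:
  [0]=0x1e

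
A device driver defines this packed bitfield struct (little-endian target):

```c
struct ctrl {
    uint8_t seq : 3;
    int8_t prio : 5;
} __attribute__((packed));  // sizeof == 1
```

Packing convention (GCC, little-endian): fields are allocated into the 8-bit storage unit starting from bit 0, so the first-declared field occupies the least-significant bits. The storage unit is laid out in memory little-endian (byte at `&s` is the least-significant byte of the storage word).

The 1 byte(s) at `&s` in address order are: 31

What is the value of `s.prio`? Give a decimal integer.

[0]=0x31 (little-endian) → word 0x31
seq:3 @ bit 0 → (0x31>>0)&0x7 = 0x1
prio:5 @ bit 3 → (0x31>>3)&0x1f = 0x6  ←
prio signed 5b, MSB=0: value = 6

6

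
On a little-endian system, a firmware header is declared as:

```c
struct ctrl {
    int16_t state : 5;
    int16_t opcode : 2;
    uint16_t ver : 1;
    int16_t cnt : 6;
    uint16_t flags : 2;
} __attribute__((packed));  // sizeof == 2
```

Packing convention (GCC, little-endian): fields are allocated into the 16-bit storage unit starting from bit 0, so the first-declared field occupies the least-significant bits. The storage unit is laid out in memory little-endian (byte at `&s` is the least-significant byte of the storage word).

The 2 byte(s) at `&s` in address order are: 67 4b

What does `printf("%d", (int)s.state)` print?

[0]=0x67 [1]=0x4b (little-endian) → word 0x4b67
state [0+:5] = (word>>0) & 0x1f = 7  ←
opcode [5+:2] = (word>>5) & 0x3 = 3
ver [7+:1] = (word>>7) & 0x1 = 0
cnt [8+:6] = (word>>8) & 0x3f = 11
flags [14+:2] = (word>>14) & 0x3 = 1
state signed 5b, MSB=0: value = 7

7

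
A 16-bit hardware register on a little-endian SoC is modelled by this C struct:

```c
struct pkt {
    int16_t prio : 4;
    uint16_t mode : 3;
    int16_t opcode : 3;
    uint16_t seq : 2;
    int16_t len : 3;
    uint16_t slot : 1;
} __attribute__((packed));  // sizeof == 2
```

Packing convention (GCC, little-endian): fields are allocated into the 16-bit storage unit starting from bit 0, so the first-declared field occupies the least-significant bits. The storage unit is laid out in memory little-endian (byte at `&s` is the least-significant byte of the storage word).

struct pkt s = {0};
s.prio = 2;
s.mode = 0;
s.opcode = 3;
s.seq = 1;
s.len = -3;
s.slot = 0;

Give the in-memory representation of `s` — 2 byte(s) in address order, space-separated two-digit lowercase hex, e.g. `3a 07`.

82 55

prio:4 = 2 → 0x2 << 0 → word 0x0002
mode:3 = 0 → 0x0 << 4 → word 0x0002
opcode:3 = 3 → 0x3 << 7 → word 0x0182
seq:2 = 1 → 0x1 << 10 → word 0x0582
len:3 = -3 → 0x5 << 12 → word 0x5582
slot:1 = 0 → 0x0 << 15 → word 0x5582
word = 0x5582 → little-endian bytes:
  [0]=0x82  [1]=0x55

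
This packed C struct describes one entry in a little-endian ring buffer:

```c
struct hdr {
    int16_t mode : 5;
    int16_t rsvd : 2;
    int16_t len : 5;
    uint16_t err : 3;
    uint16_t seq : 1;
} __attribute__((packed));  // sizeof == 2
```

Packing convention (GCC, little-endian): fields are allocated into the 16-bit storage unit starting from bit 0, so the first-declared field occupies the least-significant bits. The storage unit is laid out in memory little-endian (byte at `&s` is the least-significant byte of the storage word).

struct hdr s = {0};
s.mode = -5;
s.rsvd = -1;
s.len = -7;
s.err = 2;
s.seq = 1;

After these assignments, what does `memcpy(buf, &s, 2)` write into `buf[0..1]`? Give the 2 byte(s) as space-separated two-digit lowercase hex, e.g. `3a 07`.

mode (5b) val=-5 bits=0x1b at bit 0: 0x001b
rsvd (2b) val=-1 bits=0x3 at bit 5: 0x007b
len (5b) val=-7 bits=0x19 at bit 7: 0x0cfb
err (3b) val=2 bits=0x2 at bit 12: 0x2cfb
seq (1b) val=1 bits=0x1 at bit 15: 0xacfb
word = 0xacfb → little-endian bytes:
  [0]=0xfb  [1]=0xac

fb ac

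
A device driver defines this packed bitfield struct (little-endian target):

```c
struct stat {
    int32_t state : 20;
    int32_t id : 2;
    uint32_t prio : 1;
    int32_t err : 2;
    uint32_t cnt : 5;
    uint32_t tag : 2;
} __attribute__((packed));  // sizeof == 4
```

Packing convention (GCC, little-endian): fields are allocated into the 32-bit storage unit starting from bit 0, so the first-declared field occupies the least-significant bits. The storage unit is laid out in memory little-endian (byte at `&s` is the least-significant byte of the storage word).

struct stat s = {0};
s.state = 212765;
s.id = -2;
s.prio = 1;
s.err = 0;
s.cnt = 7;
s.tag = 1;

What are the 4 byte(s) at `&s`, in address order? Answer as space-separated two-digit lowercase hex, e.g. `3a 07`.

state (20b) val=212765 bits=0x33f1d at bit 0: 0x00033f1d
id (2b) val=-2 bits=0x2 at bit 20: 0x00233f1d
prio (1b) val=1 bits=0x1 at bit 22: 0x00633f1d
err (2b) val=0 bits=0x0 at bit 23: 0x00633f1d
cnt (5b) val=7 bits=0x7 at bit 25: 0x0e633f1d
tag (2b) val=1 bits=0x1 at bit 30: 0x4e633f1d
word = 0x4e633f1d → little-endian bytes:
  [0]=0x1d  [1]=0x3f  [2]=0x63  [3]=0x4e

1d 3f 63 4e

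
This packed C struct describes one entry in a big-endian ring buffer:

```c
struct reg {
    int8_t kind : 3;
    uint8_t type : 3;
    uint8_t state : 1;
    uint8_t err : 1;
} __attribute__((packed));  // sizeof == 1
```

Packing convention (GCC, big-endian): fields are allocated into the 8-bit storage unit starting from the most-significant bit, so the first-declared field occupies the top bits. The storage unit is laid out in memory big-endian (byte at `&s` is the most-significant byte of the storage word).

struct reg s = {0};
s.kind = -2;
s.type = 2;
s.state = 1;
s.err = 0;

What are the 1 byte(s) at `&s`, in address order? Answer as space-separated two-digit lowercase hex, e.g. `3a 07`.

ca

[5+:3] kind=-2 & 0x7 = 0x6; word=0xc0
[2+:3] type=2 & 0x7 = 0x2; word=0xc8
[1+:1] state=1 & 0x1 = 0x1; word=0xca
[0+:1] err=0 & 0x1 = 0x0; word=0xca
word = 0xca → big-endian bytes:
  [0]=0xca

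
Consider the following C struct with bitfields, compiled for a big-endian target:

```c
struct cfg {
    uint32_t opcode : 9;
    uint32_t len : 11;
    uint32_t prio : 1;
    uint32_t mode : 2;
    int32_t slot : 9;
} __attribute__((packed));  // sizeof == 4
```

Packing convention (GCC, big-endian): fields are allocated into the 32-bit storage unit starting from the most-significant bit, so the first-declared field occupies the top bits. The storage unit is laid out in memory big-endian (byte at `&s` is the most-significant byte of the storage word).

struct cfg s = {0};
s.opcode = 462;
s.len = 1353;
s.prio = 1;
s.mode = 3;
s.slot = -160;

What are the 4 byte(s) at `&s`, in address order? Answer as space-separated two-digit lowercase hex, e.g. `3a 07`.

opcode (9b) val=462 bits=0x1ce at bit 23: 0xe7000000
len (11b) val=1353 bits=0x549 at bit 12: 0xe7549000
prio (1b) val=1 bits=0x1 at bit 11: 0xe7549800
mode (2b) val=3 bits=0x3 at bit 9: 0xe7549e00
slot (9b) val=-160 bits=0x160 at bit 0: 0xe7549f60
word = 0xe7549f60 → big-endian bytes:
  [0]=0xe7  [1]=0x54  [2]=0x9f  [3]=0x60

e7 54 9f 60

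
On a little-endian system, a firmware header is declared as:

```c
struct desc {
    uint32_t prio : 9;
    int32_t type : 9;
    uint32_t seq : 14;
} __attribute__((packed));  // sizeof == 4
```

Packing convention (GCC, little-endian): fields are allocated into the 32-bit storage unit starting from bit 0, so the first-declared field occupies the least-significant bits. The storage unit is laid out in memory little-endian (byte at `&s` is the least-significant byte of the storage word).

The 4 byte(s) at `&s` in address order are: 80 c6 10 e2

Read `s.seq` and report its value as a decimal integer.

14468

[0]=0x80 [1]=0xc6 [2]=0x10 [3]=0xe2 (little-endian) → word 0xe210c680
prio [0+:9] = (word>>0) & 0x1ff = 128
type [9+:9] = (word>>9) & 0x1ff = 99
seq [18+:14] = (word>>18) & 0x3fff = 14468  ←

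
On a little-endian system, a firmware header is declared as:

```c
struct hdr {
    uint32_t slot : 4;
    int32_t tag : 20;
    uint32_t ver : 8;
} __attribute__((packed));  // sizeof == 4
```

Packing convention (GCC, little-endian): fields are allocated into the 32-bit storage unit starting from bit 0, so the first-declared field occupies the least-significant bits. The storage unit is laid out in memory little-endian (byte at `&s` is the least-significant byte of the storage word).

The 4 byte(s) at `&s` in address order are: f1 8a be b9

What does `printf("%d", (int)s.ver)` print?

[0]=0xf1 [1]=0x8a [2]=0xbe [3]=0xb9 (little-endian) → word 0xb9be8af1
slot:4 @ bit 0 → (0xb9be8af1>>0)&0xf = 0x1
tag:20 @ bit 4 → (0xb9be8af1>>4)&0xfffff = 0xbe8af
ver:8 @ bit 24 → (0xb9be8af1>>24)&0xff = 0xb9  ←

185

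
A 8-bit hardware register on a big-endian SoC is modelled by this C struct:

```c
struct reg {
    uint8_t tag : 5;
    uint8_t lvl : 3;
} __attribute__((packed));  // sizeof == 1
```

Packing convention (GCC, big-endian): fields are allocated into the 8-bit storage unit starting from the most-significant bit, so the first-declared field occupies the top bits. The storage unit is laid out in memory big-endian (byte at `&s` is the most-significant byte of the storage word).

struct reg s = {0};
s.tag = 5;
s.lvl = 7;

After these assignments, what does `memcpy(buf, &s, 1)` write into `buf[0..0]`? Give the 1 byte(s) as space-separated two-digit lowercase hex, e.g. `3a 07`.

2f

tag (5b) val=5 bits=0x5 at bit 3: 0x28
lvl (3b) val=7 bits=0x7 at bit 0: 0x2f
word = 0x2f → big-endian bytes:
  [0]=0x2f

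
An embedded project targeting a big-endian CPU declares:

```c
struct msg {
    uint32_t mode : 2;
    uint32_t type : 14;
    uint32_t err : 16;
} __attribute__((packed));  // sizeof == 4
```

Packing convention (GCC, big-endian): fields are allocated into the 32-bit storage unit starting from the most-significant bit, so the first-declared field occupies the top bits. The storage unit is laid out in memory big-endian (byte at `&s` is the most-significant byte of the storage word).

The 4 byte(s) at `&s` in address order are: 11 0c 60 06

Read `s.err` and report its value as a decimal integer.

[0]=0x11 [1]=0x0c [2]=0x60 [3]=0x06 (big-endian) → word 0x110c6006
mode [30+:2] = (word>>30) & 0x3 = 0
type [16+:14] = (word>>16) & 0x3fff = 4364
err [0+:16] = (word>>0) & 0xffff = 24582  ←

24582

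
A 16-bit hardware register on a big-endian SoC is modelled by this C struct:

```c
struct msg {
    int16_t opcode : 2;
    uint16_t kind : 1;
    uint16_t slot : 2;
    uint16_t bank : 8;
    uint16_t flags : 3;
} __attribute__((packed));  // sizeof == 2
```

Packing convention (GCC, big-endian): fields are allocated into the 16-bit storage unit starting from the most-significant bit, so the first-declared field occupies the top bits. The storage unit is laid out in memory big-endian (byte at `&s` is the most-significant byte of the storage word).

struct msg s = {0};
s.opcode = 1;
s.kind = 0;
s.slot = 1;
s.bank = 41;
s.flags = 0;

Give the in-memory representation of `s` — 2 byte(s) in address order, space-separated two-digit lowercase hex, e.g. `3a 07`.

49 48

[14+:2] opcode=1 & 0x3 = 0x1; word=0x4000
[13+:1] kind=0 & 0x1 = 0x0; word=0x4000
[11+:2] slot=1 & 0x3 = 0x1; word=0x4800
[3+:8] bank=41 & 0xff = 0x29; word=0x4948
[0+:3] flags=0 & 0x7 = 0x0; word=0x4948
word = 0x4948 → big-endian bytes:
  [0]=0x49  [1]=0x48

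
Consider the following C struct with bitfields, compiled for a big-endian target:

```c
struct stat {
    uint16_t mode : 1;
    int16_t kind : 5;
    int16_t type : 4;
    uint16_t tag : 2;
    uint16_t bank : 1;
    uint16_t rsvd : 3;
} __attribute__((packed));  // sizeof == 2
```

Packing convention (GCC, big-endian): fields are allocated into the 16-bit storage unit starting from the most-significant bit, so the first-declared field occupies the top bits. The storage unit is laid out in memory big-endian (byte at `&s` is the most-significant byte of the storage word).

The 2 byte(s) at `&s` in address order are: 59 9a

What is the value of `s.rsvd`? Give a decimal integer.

2

[0]=0x59 [1]=0x9a (big-endian) → word 0x599a
mode [15+:1] = (word>>15) & 0x1 = 0
kind [10+:5] = (word>>10) & 0x1f = 22
type [6+:4] = (word>>6) & 0xf = 6
tag [4+:2] = (word>>4) & 0x3 = 1
bank [3+:1] = (word>>3) & 0x1 = 1
rsvd [0+:3] = (word>>0) & 0x7 = 2  ←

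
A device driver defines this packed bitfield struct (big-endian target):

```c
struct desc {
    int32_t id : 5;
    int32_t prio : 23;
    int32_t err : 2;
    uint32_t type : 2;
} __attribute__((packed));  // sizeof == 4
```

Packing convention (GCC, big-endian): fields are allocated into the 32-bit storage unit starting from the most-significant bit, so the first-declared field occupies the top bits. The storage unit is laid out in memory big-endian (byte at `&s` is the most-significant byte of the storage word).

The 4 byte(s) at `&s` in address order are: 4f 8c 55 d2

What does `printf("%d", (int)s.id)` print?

9

[0]=0x4f [1]=0x8c [2]=0x55 [3]=0xd2 (big-endian) → word 0x4f8c55d2
id [27+:5] = (word>>27) & 0x1f = 9  ←
prio [4+:23] = (word>>4) & 0x7fffff = 7914845
err [2+:2] = (word>>2) & 0x3 = 0
type [0+:2] = (word>>0) & 0x3 = 2
id signed 5b, MSB=0: value = 9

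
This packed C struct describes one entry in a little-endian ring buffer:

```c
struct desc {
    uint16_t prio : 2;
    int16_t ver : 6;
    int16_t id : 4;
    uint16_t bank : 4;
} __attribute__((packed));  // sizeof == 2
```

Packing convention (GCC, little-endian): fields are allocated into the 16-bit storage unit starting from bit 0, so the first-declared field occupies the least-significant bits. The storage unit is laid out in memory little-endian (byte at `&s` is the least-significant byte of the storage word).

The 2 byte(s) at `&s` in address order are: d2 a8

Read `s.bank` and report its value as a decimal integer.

[0]=0xd2 [1]=0xa8 (little-endian) → word 0xa8d2
prio:2 @ bit 0 → (0xa8d2>>0)&0x3 = 0x2
ver:6 @ bit 2 → (0xa8d2>>2)&0x3f = 0x34
id:4 @ bit 8 → (0xa8d2>>8)&0xf = 0x8
bank:4 @ bit 12 → (0xa8d2>>12)&0xf = 0xa  ←

10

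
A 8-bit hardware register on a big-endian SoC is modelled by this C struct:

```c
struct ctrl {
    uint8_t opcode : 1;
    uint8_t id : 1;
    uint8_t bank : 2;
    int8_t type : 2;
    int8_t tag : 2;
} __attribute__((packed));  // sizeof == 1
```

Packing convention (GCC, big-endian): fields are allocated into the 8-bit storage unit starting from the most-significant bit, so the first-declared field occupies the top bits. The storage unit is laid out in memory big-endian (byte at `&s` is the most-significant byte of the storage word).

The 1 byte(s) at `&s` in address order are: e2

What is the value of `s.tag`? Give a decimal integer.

-2

[0]=0xe2 (big-endian) → word 0xe2
opcode:1 @ bit 7 → (0xe2>>7)&0x1 = 0x1
id:1 @ bit 6 → (0xe2>>6)&0x1 = 0x1
bank:2 @ bit 4 → (0xe2>>4)&0x3 = 0x2
type:2 @ bit 2 → (0xe2>>2)&0x3 = 0x0
tag:2 @ bit 0 → (0xe2>>0)&0x3 = 0x2  ←
tag signed 2b, MSB=1: 2 - 4 = -2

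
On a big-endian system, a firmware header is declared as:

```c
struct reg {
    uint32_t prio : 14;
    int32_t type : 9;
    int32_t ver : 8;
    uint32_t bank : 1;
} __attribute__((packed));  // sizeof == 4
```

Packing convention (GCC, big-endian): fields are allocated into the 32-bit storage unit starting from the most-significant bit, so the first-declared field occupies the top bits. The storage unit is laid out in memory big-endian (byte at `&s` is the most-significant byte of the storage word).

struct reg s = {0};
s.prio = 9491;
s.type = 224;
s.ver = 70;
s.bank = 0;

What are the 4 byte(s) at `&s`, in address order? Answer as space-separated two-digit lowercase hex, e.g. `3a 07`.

prio (14b) val=9491 bits=0x2513 at bit 18: 0x944c0000
type (9b) val=224 bits=0xe0 at bit 9: 0x944dc000
ver (8b) val=70 bits=0x46 at bit 1: 0x944dc08c
bank (1b) val=0 bits=0x0 at bit 0: 0x944dc08c
word = 0x944dc08c → big-endian bytes:
  [0]=0x94  [1]=0x4d  [2]=0xc0  [3]=0x8c

94 4d c0 8c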